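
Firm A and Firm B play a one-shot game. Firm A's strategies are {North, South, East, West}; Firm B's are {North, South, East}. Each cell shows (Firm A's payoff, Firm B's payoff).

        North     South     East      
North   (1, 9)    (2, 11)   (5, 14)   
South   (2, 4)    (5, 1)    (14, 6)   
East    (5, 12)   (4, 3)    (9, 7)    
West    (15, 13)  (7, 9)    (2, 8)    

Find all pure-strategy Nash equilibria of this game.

A profile is a Nash equilibrium when each player is best-responding to the other.
Firm A's best responses — vs North: West (payoff 15); vs South: West (payoff 7); vs East: South (payoff 14).
Firm B's best responses — vs North: East (payoff 14); vs South: East (payoff 6); vs East: North (payoff 12); vs West: North (payoff 13).
Mutual best responses occur at (South, East) and (West, North); at each, neither player gains by switching.

(South, East) and (West, North)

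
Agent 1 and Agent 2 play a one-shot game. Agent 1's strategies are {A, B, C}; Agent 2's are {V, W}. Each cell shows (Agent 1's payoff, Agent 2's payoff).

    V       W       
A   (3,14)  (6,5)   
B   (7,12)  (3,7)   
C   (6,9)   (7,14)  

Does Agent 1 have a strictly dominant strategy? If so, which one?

A strategy is strictly dominant if it gives Agent 1 a strictly higher payoff than every other strategy, against every choice by the opponent.
A is not dominant: against V, B gives 7 > 3.
B is not dominant: against W, A gives 6 > 3.
C is not dominant: against V, B gives 7 > 6.
No single strategy is best against every opponent action.

None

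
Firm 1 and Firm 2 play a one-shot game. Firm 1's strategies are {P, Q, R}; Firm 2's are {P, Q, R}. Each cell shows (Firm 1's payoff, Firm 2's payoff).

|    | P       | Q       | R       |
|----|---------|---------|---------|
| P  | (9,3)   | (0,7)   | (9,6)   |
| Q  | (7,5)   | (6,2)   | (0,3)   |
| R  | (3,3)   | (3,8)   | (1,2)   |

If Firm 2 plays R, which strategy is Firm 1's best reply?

P

With Firm 2 fixed at R, Firm 1's payoffs are: P → 9, Q → 0, R → 1.
The maximum is 9, achieved by P.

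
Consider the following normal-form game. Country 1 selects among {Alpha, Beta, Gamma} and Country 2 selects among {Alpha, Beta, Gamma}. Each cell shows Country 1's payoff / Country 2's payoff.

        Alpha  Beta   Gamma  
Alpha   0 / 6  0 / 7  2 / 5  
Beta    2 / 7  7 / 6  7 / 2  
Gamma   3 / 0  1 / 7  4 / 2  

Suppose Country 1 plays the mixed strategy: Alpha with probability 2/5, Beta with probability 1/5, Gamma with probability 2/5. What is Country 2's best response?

Compute Country 2's expected payoff from each pure strategy against the given mix.
Alpha: (2/5)·6 + (1/5)·7 + (2/5)·0 = 19/5
Beta: (2/5)·7 + (1/5)·6 + (2/5)·7 = 34/5
Gamma: (2/5)·5 + (1/5)·2 + (2/5)·2 = 16/5
Highest expected payoff is 34/5, from Beta.

Beta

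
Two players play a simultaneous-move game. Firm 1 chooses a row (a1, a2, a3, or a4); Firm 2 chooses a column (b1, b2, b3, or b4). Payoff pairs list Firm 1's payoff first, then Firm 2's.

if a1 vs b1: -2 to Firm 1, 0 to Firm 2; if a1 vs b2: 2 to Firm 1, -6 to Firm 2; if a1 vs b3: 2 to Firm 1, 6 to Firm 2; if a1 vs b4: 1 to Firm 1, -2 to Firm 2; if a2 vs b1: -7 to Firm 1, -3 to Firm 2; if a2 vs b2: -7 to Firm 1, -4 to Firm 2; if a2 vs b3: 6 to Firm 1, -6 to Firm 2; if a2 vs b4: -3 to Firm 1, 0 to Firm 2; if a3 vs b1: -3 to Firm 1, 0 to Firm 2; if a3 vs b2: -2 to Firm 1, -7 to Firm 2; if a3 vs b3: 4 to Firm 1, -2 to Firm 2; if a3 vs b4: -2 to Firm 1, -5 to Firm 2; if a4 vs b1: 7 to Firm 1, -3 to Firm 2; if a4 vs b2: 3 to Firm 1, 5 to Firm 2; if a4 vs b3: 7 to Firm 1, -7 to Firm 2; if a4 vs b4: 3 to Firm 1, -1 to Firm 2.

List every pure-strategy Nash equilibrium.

(a4, b2)

A profile is a Nash equilibrium when each player is best-responding to the other.
Firm 1's best responses — vs b1: a4 (payoff 7); vs b2: a4 (payoff 3); vs b3: a4 (payoff 7); vs b4: a4 (payoff 3).
Firm 2's best responses — vs a1: b3 (payoff 6); vs a2: b4 (payoff 0); vs a3: b1 (payoff 0); vs a4: b2 (payoff 5).
The only mutual best response is (a4, b2); neither player gains by switching there.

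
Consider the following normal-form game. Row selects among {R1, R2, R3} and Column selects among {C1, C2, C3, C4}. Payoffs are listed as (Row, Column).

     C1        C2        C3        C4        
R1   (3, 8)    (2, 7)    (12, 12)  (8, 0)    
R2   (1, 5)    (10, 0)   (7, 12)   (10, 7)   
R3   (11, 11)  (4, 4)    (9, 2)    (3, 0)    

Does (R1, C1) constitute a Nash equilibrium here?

Holding Column at C1: Row gets 3 from R1 but could get 11 by switching to R3. Row has a profitable deviation.

No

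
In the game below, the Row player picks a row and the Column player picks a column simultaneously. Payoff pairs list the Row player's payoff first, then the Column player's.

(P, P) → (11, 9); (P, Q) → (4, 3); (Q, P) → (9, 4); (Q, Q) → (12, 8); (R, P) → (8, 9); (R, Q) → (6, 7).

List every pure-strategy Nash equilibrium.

Check mutual best responses: a cell is a NE iff neither player can gain by unilaterally deviating.
The Row player's best responses — vs P: P (payoff 11); vs Q: Q (payoff 12).
The Column player's best responses — vs P: P (payoff 9); vs Q: Q (payoff 8); vs R: P (payoff 9).
Mutual best responses occur at (P, P) and (Q, Q); at each, neither player gains by switching.

(P, P) and (Q, Q)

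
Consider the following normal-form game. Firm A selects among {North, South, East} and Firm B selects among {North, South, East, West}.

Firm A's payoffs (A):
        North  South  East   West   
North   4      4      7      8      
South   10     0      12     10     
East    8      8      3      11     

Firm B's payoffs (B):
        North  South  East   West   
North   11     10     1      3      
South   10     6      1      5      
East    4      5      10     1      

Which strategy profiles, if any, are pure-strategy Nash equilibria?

(South, North)

Check mutual best responses: a cell is a NE iff neither player can gain by unilaterally deviating.
Firm A's best responses — vs North: South (payoff 10); vs South: East (payoff 8); vs East: South (payoff 12); vs West: East (payoff 11).
Firm B's best responses — vs North: North (payoff 11); vs South: North (payoff 10); vs East: East (payoff 10).
The only mutual best response is (South, North); neither player gains by switching there.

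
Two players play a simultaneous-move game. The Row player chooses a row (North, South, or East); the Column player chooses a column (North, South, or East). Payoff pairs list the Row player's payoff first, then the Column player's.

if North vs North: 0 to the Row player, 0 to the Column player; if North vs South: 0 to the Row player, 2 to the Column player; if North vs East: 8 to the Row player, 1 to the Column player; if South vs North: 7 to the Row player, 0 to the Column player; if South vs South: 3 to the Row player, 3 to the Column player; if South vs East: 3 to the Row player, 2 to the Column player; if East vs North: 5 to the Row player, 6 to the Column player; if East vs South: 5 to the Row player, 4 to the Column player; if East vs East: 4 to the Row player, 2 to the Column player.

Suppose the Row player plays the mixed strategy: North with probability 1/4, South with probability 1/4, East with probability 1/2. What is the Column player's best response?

The Column player's best reply maximizes expected payoff against the mix.
North: (1/4)·0 + (1/4)·0 + (1/2)·6 = 3
South: (1/4)·2 + (1/4)·3 + (1/2)·4 = 13/4
East: (1/4)·1 + (1/4)·2 + (1/2)·2 = 7/4
Highest expected payoff is 13/4, from South.

South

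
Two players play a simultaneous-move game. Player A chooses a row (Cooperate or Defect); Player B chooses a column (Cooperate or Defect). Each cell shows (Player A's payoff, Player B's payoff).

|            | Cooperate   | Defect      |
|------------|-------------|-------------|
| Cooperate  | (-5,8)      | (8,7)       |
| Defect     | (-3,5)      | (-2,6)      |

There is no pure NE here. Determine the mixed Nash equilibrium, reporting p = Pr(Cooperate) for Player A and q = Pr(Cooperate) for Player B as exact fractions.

In a mixed NE each player is indifferent between their pure strategies, so the opponent's mix sets the indifference.
Player B indifferent between Cooperate and Defect: p·8 + (1−p)·5 = p·7 + (1−p)·6 ⟹ 5 + 3p = 6 + 1p ⟹ p = 1/2.
Player A indifferent between Cooperate and Defect: q·(-5) + (1−q)·8 = q·(-3) + (1−q)·(-2) ⟹ 8 + (-13)q = (-2) + (-1)q ⟹ q = 5/6.

p = 1/2, q = 5/6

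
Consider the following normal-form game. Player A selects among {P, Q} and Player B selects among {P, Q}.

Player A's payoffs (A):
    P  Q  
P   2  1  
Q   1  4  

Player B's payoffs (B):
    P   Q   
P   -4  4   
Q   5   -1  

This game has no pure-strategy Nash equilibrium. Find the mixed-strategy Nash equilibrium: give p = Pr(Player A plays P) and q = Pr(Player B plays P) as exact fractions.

Each player's mixing probability is pinned down by making the *other* player indifferent.
Player B indifferent between P and Q: p·(-4) + (1−p)·5 = p·4 + (1−p)·(-1) ⟹ 5 + (-9)p = (-1) + 5p ⟹ p = 3/7.
Player A indifferent between P and Q: q·2 + (1−q)·1 = q·1 + (1−q)·4 ⟹ 1 + 1q = 4 + (-3)q ⟹ q = 3/4.

p = 3/7, q = 3/4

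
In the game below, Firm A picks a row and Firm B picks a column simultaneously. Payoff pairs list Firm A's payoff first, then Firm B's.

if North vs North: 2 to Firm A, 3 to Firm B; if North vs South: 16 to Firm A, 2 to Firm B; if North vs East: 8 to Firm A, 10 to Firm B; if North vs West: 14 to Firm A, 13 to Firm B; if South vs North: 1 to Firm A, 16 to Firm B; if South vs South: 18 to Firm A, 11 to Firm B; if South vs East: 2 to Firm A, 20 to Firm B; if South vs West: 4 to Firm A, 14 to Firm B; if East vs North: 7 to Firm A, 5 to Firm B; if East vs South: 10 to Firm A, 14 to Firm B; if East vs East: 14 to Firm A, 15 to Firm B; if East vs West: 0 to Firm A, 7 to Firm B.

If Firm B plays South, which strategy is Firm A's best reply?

With Firm B fixed at South, Firm A's payoffs are: North → 16, South → 18, East → 10.
The maximum is 18, achieved by South.

South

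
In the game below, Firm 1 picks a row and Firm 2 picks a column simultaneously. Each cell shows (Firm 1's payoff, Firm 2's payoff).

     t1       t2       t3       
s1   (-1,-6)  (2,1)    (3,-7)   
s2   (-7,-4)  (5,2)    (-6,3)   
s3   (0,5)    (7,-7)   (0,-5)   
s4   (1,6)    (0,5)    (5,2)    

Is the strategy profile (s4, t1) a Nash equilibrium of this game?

Holding Firm 2 at t1: Firm 1 gets 1 from s4, versus -1 from s1, -7 from s2, 0 from s3. No profitable deviation for Firm 1.
Holding Firm 1 at s4: Firm 2 gets 6 from t1, versus 5 from t2, 2 from t3. No profitable deviation for Firm 2 either.

Yes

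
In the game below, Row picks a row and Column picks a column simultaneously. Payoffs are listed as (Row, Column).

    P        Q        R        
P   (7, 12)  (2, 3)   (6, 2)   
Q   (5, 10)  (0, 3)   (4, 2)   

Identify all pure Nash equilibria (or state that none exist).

(P, P)

A profile is a Nash equilibrium when each player is best-responding to the other.
Row's best responses — vs P: P (payoff 7); vs Q: P (payoff 2); vs R: P (payoff 6).
Column's best responses — vs P: P (payoff 12); vs Q: P (payoff 10).
The only mutual best response is (P, P); neither player gains by switching there.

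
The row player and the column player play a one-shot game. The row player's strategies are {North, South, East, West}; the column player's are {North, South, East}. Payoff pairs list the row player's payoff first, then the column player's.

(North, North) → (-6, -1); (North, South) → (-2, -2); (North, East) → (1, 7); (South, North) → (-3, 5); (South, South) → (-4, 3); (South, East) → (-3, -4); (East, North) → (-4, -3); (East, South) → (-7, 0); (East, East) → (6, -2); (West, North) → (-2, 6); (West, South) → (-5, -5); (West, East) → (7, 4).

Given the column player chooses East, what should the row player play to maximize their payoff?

West

With the column player fixed at East, the row player's payoffs are: North → 1, South → -3, East → 6, West → 7.
The maximum is 7, achieved by West.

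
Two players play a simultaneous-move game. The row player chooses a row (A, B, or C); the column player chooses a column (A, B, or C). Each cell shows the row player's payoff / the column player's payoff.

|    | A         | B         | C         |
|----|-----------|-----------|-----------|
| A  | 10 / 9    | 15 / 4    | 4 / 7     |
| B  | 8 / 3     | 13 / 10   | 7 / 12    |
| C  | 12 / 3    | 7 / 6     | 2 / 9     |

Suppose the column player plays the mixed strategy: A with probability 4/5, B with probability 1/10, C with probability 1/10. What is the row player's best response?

C

Compute the row player's expected payoff from each pure strategy against the given mix.
A: (4/5)·10 + (1/10)·15 + (1/10)·4 = 99/10
B: (4/5)·8 + (1/10)·13 + (1/10)·7 = 42/5
C: (4/5)·12 + (1/10)·7 + (1/10)·2 = 21/2
Highest expected payoff is 21/2, from C.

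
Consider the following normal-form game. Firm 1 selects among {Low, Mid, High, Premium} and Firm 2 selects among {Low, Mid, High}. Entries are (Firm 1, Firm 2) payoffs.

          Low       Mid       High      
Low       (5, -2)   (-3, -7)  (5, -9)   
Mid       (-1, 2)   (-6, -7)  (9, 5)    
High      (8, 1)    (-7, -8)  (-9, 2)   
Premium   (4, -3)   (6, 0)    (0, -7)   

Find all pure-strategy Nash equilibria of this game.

A profile is a Nash equilibrium when each player is best-responding to the other.
Firm 1's best responses — vs Low: High (payoff 8); vs Mid: Premium (payoff 6); vs High: Mid (payoff 9).
Firm 2's best responses — vs Low: Low (payoff -2); vs Mid: High (payoff 5); vs High: High (payoff 2); vs Premium: Mid (payoff 0).
Mutual best responses occur at (Mid, High) and (Premium, Mid); at each, neither player gains by switching.

(Mid, High) and (Premium, Mid)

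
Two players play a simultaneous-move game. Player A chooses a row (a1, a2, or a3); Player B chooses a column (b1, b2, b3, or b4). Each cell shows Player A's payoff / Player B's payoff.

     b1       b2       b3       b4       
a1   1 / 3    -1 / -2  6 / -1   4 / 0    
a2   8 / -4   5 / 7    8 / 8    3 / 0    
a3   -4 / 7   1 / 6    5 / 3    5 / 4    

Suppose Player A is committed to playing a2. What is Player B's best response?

b3

With Player A fixed at a2, Player B's payoffs are: b1 → -4, b2 → 7, b3 → 8, b4 → 0.
The maximum is 8, achieved by b3.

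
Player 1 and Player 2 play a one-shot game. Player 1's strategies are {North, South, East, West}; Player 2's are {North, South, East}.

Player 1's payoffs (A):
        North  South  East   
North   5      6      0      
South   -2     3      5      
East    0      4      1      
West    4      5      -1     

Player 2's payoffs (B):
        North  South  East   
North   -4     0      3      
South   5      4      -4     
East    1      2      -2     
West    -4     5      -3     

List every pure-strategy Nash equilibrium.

Find each player's best response to every opponent strategy; NE are the intersections.
Player 1's best responses — vs North: North (payoff 5); vs South: North (payoff 6); vs East: South (payoff 5).
Player 2's best responses — vs North: East (payoff 3); vs South: North (payoff 5); vs East: South (payoff 2); vs West: South (payoff 5).
No cell has both players best-responding. For instance, Player 1's best reply to East is South, but against South Player 2 prefers North over East.

No pure-strategy Nash equilibrium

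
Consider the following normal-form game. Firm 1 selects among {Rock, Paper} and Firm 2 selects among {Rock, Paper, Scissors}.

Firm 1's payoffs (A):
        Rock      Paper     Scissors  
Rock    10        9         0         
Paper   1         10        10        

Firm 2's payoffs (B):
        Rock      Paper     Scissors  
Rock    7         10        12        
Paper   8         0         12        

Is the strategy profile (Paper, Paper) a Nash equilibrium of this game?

Holding Firm 2 at Paper: Firm 1 gets 10 from Paper, versus 9 from Rock. No profitable deviation for Firm 1.
Holding Firm 1 at Paper: Firm 2 gets 0 from Paper but could get 12 by switching to Scissors. Firm 2 has a profitable deviation.

No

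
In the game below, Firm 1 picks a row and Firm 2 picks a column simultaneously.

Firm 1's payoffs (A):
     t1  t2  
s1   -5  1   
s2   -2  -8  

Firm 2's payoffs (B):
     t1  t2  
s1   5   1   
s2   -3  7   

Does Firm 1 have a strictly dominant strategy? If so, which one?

A strategy is strictly dominant if it gives Firm 1 a strictly higher payoff than every other strategy, against every choice by the opponent.
s1 is not dominant: against t1, s2 gives -2 > -5.
s2 is not dominant: against t2, s1 gives 1 > -8.
No single strategy is best against every opponent action.

No strictly dominant strategy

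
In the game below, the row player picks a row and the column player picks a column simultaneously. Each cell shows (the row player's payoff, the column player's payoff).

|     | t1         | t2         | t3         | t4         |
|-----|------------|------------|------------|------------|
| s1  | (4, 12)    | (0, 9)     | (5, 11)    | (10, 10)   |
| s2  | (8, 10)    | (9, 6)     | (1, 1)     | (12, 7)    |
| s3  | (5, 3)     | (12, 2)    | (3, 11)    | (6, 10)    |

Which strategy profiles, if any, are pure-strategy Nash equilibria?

(s2, t1)

Check mutual best responses: a cell is a NE iff neither player can gain by unilaterally deviating.
The row player's best responses — vs t1: s2 (payoff 8); vs t2: s3 (payoff 12); vs t3: s1 (payoff 5); vs t4: s2 (payoff 12).
The column player's best responses — vs s1: t1 (payoff 12); vs s2: t1 (payoff 10); vs s3: t3 (payoff 11).
The only mutual best response is (s2, t1); neither player gains by switching there.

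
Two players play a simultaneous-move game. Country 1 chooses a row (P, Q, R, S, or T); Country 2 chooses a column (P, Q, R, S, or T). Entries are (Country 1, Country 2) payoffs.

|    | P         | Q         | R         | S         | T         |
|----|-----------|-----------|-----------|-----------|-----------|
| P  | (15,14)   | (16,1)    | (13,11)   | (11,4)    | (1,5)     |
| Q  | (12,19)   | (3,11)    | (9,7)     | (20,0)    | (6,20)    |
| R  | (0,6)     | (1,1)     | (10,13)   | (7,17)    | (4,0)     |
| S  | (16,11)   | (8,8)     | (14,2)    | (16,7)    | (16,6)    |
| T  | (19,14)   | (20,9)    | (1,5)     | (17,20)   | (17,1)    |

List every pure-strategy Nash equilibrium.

Find each player's best response to every opponent strategy; NE are the intersections.
Country 1's best responses — vs P: T (payoff 19); vs Q: T (payoff 20); vs R: S (payoff 14); vs S: Q (payoff 20); vs T: T (payoff 17).
Country 2's best responses — vs P: P (payoff 14); vs Q: T (payoff 20); vs R: S (payoff 17); vs S: P (payoff 11); vs T: S (payoff 20).
No cell has both players best-responding. For instance, Country 1's best reply to R is S, but against S Country 2 prefers P over R.

None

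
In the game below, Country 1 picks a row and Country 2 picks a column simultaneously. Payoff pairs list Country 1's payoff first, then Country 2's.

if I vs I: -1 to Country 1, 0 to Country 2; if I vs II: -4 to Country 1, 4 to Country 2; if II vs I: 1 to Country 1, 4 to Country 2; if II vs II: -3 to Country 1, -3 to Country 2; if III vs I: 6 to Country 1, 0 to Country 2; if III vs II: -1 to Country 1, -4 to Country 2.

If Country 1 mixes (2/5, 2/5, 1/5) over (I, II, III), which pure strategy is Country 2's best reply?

Country 2's best reply maximizes expected payoff against the mix.
I: (2/5)·0 + (2/5)·4 + (1/5)·0 = 8/5
II: (2/5)·4 + (2/5)·(-3) + (1/5)·(-4) = -2/5
Highest expected payoff is 8/5, from I.

I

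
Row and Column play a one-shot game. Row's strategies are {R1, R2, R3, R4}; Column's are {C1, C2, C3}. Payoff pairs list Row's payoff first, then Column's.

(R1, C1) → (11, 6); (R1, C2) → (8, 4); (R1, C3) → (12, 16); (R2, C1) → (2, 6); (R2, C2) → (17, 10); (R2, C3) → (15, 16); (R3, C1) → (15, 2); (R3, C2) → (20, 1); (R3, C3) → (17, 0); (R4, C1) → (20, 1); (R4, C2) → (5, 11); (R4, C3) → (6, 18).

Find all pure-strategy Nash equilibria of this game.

No pure-strategy Nash equilibrium

Check mutual best responses: a cell is a NE iff neither player can gain by unilaterally deviating.
Row's best responses — vs C1: R4 (payoff 20); vs C2: R3 (payoff 20); vs C3: R3 (payoff 17).
Column's best responses — vs R1: C3 (payoff 16); vs R2: C3 (payoff 16); vs R3: C1 (payoff 2); vs R4: C3 (payoff 18).
No cell has both players best-responding. For instance, Row's best reply to C1 is R4, but against R4 Column prefers C3 over C1.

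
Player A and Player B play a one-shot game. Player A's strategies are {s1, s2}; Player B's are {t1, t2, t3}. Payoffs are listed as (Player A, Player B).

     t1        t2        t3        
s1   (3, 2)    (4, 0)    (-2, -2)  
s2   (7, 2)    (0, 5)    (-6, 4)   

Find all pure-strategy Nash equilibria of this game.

A profile is a Nash equilibrium when each player is best-responding to the other.
Player A's best responses — vs t1: s2 (payoff 7); vs t2: s1 (payoff 4); vs t3: s1 (payoff -2).
Player B's best responses — vs s1: t1 (payoff 2); vs s2: t2 (payoff 5).
No cell has both players best-responding. For instance, Player A's best reply to t3 is s1, but against s1 Player B prefers t1 over t3.

None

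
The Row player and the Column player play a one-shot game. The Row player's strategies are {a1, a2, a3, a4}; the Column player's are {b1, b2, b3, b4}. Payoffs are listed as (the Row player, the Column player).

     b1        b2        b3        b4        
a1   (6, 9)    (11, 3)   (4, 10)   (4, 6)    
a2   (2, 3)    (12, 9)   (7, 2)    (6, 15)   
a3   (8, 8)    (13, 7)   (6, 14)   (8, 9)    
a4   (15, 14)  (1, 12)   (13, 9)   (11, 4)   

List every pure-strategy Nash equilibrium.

(a4, b1)

A profile is a Nash equilibrium when each player is best-responding to the other.
The Row player's best responses — vs b1: a4 (payoff 15); vs b2: a3 (payoff 13); vs b3: a4 (payoff 13); vs b4: a4 (payoff 11).
The Column player's best responses — vs a1: b3 (payoff 10); vs a2: b4 (payoff 15); vs a3: b3 (payoff 14); vs a4: b1 (payoff 14).
The only mutual best response is (a4, b1); neither player gains by switching there.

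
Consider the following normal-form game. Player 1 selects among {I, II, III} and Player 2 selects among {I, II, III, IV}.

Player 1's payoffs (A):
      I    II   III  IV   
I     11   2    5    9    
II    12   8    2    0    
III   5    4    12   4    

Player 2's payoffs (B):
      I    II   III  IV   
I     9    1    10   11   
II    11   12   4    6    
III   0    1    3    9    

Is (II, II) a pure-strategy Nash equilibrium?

Yes

Holding Player 2 at II: Player 1 gets 8 from II, versus 2 from I, 4 from III. No profitable deviation for Player 1.
Holding Player 1 at II: Player 2 gets 12 from II, versus 11 from I, 4 from III, 6 from IV. No profitable deviation for Player 2 either.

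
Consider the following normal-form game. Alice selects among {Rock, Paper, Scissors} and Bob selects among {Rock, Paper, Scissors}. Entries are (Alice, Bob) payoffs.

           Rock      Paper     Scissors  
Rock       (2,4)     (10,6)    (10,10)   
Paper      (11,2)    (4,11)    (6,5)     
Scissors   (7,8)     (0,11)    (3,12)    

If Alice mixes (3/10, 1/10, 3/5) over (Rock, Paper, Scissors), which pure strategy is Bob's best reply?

Bob's best reply maximizes expected payoff against the mix.
Rock: (3/10)·4 + (1/10)·2 + (3/5)·8 = 31/5
Paper: (3/10)·6 + (1/10)·11 + (3/5)·11 = 19/2
Scissors: (3/10)·10 + (1/10)·5 + (3/5)·12 = 107/10
Highest expected payoff is 107/10, from Scissors.

Scissors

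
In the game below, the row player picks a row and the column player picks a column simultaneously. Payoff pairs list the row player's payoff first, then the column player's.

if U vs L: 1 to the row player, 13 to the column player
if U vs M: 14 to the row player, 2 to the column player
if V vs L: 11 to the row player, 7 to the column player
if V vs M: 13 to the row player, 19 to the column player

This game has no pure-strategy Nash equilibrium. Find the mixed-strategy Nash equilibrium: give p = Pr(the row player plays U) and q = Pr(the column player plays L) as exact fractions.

p = 12/23, q = 1/11

Each player's mixing probability is pinned down by making the *other* player indifferent.
The column player indifferent between L and M: p·13 + (1−p)·7 = p·2 + (1−p)·19 ⟹ 7 + 6p = 19 + (-17)p ⟹ p = 12/23.
The row player indifferent between U and V: q·1 + (1−q)·14 = q·11 + (1−q)·13 ⟹ 14 + (-13)q = 13 + (-2)q ⟹ q = 1/11.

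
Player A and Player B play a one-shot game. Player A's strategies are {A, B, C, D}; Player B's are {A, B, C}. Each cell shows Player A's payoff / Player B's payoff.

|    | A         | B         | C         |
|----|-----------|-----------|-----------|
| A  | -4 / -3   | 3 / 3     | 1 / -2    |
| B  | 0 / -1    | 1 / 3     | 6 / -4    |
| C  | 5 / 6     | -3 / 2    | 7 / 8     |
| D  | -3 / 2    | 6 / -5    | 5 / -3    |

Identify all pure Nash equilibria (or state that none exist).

Find each player's best response to every opponent strategy; NE are the intersections.
Player A's best responses — vs A: C (payoff 5); vs B: D (payoff 6); vs C: C (payoff 7).
Player B's best responses — vs A: B (payoff 3); vs B: B (payoff 3); vs C: C (payoff 8); vs D: A (payoff 2).
The only mutual best response is (C, C); neither player gains by switching there.

(C, C)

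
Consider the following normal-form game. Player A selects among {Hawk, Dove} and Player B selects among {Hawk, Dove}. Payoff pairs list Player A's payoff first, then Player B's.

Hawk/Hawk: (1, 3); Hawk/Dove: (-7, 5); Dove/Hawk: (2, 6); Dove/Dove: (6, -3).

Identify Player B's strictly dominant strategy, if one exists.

None

A strategy is strictly dominant if it gives Player B a strictly higher payoff than every other strategy, against every choice by the opponent.
Hawk is not dominant: against Hawk, Dove gives 5 > 3.
Dove is not dominant: against Dove, Hawk gives 6 > -3.
No single strategy is best against every opponent action.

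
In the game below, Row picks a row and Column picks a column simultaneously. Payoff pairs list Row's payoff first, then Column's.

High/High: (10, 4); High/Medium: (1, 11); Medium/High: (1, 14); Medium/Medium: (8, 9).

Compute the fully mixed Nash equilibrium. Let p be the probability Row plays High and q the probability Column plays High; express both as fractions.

p = 5/12, q = 7/16

Each player's mixing probability is pinned down by making the *other* player indifferent.
Column indifferent between High and Medium: p·4 + (1−p)·14 = p·11 + (1−p)·9 ⟹ 14 + (-10)p = 9 + 2p ⟹ p = 5/12.
Row indifferent between High and Medium: q·10 + (1−q)·1 = q·1 + (1−q)·8 ⟹ 1 + 9q = 8 + (-7)q ⟹ q = 7/16.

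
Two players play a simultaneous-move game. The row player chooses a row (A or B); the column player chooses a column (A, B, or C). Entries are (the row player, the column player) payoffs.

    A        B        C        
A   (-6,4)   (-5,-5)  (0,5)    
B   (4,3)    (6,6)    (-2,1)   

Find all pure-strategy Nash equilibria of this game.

A profile is a Nash equilibrium when each player is best-responding to the other.
The row player's best responses — vs A: B (payoff 4); vs B: B (payoff 6); vs C: A (payoff 0).
The column player's best responses — vs A: C (payoff 5); vs B: B (payoff 6).
Mutual best responses occur at (A, C) and (B, B); at each, neither player gains by switching.

(A, C) and (B, B)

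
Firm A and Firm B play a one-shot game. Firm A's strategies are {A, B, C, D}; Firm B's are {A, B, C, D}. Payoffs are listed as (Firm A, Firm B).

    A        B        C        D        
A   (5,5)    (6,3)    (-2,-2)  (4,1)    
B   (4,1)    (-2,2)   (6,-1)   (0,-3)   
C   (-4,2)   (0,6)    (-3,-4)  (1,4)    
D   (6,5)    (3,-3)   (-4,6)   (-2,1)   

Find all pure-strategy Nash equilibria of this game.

Find each player's best response to every opponent strategy; NE are the intersections.
Firm A's best responses — vs A: D (payoff 6); vs B: A (payoff 6); vs C: B (payoff 6); vs D: A (payoff 4).
Firm B's best responses — vs A: A (payoff 5); vs B: B (payoff 2); vs C: B (payoff 6); vs D: C (payoff 6).
No cell has both players best-responding. For instance, Firm A's best reply to C is B, but against B Firm B prefers B over C.

None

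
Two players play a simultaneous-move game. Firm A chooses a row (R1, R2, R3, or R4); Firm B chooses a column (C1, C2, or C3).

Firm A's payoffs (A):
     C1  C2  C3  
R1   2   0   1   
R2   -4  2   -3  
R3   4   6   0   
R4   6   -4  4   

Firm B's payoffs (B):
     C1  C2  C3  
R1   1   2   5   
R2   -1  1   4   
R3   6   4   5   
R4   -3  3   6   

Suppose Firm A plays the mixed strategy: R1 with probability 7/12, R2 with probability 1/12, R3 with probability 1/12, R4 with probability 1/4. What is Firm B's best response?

Firm B's best reply maximizes expected payoff against the mix.
C1: (7/12)·1 + (1/12)·(-1) + (1/12)·6 + (1/4)·(-3) = 1/4
C2: (7/12)·2 + (1/12)·1 + (1/12)·4 + (1/4)·3 = 7/3
C3: (7/12)·5 + (1/12)·4 + (1/12)·5 + (1/4)·6 = 31/6
Highest expected payoff is 31/6, from C3.

C3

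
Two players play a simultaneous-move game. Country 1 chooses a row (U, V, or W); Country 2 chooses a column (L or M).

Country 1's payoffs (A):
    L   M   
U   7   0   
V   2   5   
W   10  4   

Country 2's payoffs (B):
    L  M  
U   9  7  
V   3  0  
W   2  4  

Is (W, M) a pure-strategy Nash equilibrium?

No

Holding Country 2 at M: Country 1 gets 4 from W but could get 5 by switching to V. Country 1 has a profitable deviation.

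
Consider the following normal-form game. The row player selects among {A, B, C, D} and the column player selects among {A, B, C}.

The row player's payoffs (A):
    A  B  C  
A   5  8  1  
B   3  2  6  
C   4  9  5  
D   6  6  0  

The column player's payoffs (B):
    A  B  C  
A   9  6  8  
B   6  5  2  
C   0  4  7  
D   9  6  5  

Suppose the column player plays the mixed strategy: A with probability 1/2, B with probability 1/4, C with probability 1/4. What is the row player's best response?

C

The row player's best reply maximizes expected payoff against the mix.
A: (1/2)·5 + (1/4)·8 + (1/4)·1 = 19/4
B: (1/2)·3 + (1/4)·2 + (1/4)·6 = 7/2
C: (1/2)·4 + (1/4)·9 + (1/4)·5 = 11/2
D: (1/2)·6 + (1/4)·6 + (1/4)·0 = 9/2
Highest expected payoff is 11/2, from C.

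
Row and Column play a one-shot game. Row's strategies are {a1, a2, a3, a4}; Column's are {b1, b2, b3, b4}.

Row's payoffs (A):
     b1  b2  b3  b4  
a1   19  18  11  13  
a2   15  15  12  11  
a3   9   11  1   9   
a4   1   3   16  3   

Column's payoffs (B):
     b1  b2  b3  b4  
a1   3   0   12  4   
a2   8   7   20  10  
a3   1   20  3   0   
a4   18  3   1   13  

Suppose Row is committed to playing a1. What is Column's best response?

With Row fixed at a1, Column's payoffs are: b1 → 3, b2 → 0, b3 → 12, b4 → 4.
The maximum is 12, achieved by b3.

b3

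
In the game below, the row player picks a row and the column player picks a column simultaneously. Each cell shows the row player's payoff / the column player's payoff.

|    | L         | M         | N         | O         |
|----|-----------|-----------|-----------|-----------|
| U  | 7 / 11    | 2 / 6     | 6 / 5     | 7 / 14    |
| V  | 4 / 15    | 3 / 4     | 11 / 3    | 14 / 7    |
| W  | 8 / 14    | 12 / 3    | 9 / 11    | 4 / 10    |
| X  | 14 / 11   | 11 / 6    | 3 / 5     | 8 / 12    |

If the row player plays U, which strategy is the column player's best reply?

With the row player fixed at U, the column player's payoffs are: L → 11, M → 6, N → 5, O → 14.
The maximum is 14, achieved by O.

O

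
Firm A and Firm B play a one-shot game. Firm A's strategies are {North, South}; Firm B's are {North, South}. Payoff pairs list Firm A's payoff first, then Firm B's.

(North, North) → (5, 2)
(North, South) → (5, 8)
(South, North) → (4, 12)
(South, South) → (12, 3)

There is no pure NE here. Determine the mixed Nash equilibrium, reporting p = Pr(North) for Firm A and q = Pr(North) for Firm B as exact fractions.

p = 3/5, q = 7/8

Each player's mixing probability is pinned down by making the *other* player indifferent.
Firm B indifferent between North and South: p·2 + (1−p)·12 = p·8 + (1−p)·3 ⟹ 12 + (-10)p = 3 + 5p ⟹ p = 3/5.
Firm A indifferent between North and South: q·5 + (1−q)·5 = q·4 + (1−q)·12 ⟹ 5 + 0q = 12 + (-8)q ⟹ q = 7/8.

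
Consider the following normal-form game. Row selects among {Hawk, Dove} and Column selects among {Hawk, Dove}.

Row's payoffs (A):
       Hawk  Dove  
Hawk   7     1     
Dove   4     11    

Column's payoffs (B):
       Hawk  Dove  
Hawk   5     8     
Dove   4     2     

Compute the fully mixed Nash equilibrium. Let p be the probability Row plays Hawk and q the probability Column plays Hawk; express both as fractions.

p = 2/5, q = 10/13

In a mixed NE each player is indifferent between their pure strategies, so the opponent's mix sets the indifference.
Column indifferent between Hawk and Dove: p·5 + (1−p)·4 = p·8 + (1−p)·2 ⟹ 4 + 1p = 2 + 6p ⟹ p = 2/5.
Row indifferent between Hawk and Dove: q·7 + (1−q)·1 = q·4 + (1−q)·11 ⟹ 1 + 6q = 11 + (-7)q ⟹ q = 10/13.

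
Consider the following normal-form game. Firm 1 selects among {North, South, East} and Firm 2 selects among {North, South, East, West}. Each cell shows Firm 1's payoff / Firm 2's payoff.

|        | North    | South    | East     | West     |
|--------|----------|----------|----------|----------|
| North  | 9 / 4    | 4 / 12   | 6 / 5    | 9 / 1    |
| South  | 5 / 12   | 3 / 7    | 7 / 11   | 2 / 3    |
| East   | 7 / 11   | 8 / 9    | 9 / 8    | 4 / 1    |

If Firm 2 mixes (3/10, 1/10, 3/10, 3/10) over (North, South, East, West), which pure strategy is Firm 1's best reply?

Compute Firm 1's expected payoff from each pure strategy against the given mix.
North: (3/10)·9 + (1/10)·4 + (3/10)·6 + (3/10)·9 = 38/5
South: (3/10)·5 + (1/10)·3 + (3/10)·7 + (3/10)·2 = 9/2
East: (3/10)·7 + (1/10)·8 + (3/10)·9 + (3/10)·4 = 34/5
Highest expected payoff is 38/5, from North.

North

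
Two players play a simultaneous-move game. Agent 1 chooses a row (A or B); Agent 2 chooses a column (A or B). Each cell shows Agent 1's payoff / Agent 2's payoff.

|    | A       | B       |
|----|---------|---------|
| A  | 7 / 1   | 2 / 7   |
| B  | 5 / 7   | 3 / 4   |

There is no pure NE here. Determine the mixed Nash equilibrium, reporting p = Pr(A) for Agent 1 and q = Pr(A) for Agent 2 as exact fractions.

In a mixed NE each player is indifferent between their pure strategies, so the opponent's mix sets the indifference.
Agent 2 indifferent between A and B: p·1 + (1−p)·7 = p·7 + (1−p)·4 ⟹ 7 + (-6)p = 4 + 3p ⟹ p = 1/3.
Agent 1 indifferent between A and B: q·7 + (1−q)·2 = q·5 + (1−q)·3 ⟹ 2 + 5q = 3 + 2q ⟹ q = 1/3.

p = 1/3, q = 1/3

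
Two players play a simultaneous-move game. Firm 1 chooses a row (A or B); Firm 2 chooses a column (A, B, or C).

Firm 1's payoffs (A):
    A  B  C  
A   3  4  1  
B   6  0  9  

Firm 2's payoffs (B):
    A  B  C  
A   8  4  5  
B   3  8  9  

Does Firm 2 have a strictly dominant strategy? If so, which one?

None

A strategy is strictly dominant if it gives Firm 2 a strictly higher payoff than every other strategy, against every choice by the opponent.
A is not dominant: against B, B gives 8 > 3.
B is not dominant: against A, A gives 8 > 4.
C is not dominant: against A, A gives 8 > 5.
No single strategy is best against every opponent action.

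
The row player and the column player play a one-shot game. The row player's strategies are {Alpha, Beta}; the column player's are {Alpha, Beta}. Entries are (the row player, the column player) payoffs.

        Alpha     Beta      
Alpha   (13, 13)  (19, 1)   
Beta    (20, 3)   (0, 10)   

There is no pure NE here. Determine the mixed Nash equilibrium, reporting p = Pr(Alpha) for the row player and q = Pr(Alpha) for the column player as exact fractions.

In a mixed NE each player is indifferent between their pure strategies, so the opponent's mix sets the indifference.
The column player indifferent between Alpha and Beta: p·13 + (1−p)·3 = p·1 + (1−p)·10 ⟹ 3 + 10p = 10 + (-9)p ⟹ p = 7/19.
The row player indifferent between Alpha and Beta: q·13 + (1−q)·19 = q·20 + (1−q)·0 ⟹ 19 + (-6)q = 0 + 20q ⟹ q = 19/26.

p = 7/19, q = 19/26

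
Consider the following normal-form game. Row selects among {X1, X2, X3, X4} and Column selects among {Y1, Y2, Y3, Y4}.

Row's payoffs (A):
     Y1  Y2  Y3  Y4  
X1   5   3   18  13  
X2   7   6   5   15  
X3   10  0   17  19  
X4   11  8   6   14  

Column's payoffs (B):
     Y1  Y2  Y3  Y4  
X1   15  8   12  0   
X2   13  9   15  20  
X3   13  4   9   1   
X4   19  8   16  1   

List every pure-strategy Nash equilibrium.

Find each player's best response to every opponent strategy; NE are the intersections.
Row's best responses — vs Y1: X4 (payoff 11); vs Y2: X4 (payoff 8); vs Y3: X1 (payoff 18); vs Y4: X3 (payoff 19).
Column's best responses — vs X1: Y1 (payoff 15); vs X2: Y4 (payoff 20); vs X3: Y1 (payoff 13); vs X4: Y1 (payoff 19).
The only mutual best response is (X4, Y1); neither player gains by switching there.

(X4, Y1)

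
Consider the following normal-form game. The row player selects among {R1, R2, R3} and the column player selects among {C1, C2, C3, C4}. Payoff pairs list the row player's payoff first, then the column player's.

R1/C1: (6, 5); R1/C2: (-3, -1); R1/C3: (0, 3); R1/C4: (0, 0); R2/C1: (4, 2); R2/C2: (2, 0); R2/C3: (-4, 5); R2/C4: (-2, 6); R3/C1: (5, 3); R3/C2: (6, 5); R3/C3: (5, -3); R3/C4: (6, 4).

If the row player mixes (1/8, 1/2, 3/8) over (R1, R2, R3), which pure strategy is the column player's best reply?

Compute the column player's expected payoff from each pure strategy against the given mix.
C1: (1/8)·5 + (1/2)·2 + (3/8)·3 = 11/4
C2: (1/8)·(-1) + (1/2)·0 + (3/8)·5 = 7/4
C3: (1/8)·3 + (1/2)·5 + (3/8)·(-3) = 7/4
C4: (1/8)·0 + (1/2)·6 + (3/8)·4 = 9/2
Highest expected payoff is 9/2, from C4.

C4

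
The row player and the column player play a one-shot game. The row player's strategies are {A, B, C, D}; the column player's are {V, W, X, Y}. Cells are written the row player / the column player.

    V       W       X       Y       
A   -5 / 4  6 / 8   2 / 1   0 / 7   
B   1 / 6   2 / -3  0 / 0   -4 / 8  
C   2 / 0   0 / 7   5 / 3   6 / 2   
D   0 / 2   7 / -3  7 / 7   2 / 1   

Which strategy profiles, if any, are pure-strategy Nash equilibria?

(D, X)

Find each player's best response to every opponent strategy; NE are the intersections.
The row player's best responses — vs V: C (payoff 2); vs W: D (payoff 7); vs X: D (payoff 7); vs Y: C (payoff 6).
The column player's best responses — vs A: W (payoff 8); vs B: Y (payoff 8); vs C: W (payoff 7); vs D: X (payoff 7).
The only mutual best response is (D, X); neither player gains by switching there.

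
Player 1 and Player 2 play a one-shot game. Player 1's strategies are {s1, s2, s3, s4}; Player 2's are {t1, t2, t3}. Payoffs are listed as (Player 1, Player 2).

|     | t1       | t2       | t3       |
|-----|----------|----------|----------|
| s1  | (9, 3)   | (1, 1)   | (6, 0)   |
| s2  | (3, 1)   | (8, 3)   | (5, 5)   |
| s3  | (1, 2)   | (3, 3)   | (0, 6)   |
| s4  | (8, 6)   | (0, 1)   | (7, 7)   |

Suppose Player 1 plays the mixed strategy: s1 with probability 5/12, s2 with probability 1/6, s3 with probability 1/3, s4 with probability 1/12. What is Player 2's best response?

t3

Player 2's best reply maximizes expected payoff against the mix.
t1: (5/12)·3 + (1/6)·1 + (1/3)·2 + (1/12)·6 = 31/12
t2: (5/12)·1 + (1/6)·3 + (1/3)·3 + (1/12)·1 = 2
t3: (5/12)·0 + (1/6)·5 + (1/3)·6 + (1/12)·7 = 41/12
Highest expected payoff is 41/12, from t3.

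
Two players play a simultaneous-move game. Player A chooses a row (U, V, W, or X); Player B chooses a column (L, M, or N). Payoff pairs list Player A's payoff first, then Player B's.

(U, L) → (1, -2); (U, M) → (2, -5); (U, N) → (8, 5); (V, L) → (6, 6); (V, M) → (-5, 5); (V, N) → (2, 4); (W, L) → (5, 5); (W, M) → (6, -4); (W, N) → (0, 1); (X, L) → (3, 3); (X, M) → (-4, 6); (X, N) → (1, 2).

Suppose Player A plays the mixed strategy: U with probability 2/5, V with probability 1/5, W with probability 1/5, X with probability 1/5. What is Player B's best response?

Player B's best reply maximizes expected payoff against the mix.
L: (2/5)·(-2) + (1/5)·6 + (1/5)·5 + (1/5)·3 = 2
M: (2/5)·(-5) + (1/5)·5 + (1/5)·(-4) + (1/5)·6 = -3/5
N: (2/5)·5 + (1/5)·4 + (1/5)·1 + (1/5)·2 = 17/5
Highest expected payoff is 17/5, from N.

N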